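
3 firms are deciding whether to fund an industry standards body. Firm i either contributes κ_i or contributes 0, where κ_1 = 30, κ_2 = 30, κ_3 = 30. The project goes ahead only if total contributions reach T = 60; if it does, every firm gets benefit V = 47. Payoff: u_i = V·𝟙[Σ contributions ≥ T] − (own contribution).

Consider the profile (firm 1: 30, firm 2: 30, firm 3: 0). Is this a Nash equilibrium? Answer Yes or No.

Total = 60 ≥ 60: provided.
Firm 1 (pledges 30, payoff 17): dropping to 0 → total 30, payoff 0. No gain.
Firm 2 (pledges 30, payoff 17): dropping to 0 → total 30, payoff 0. No gain.
Firm 3 (pledges 0, payoff 47): pledging 30 → total 90, payoff 17. No gain.

Yes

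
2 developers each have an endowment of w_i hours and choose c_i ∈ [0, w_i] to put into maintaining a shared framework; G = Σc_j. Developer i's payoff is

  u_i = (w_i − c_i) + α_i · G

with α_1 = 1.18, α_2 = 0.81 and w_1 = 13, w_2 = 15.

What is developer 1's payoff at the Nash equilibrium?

∂u_i/∂c_i = α_i − 1, so developer i contributes w_i if α_i > 1, else 0.
α_i > 1 for i ∈ {1}; NE contributions (13, 0), G = 13.
u_1 = (13 − 13) + 1.18·13 = 15.34.

15.34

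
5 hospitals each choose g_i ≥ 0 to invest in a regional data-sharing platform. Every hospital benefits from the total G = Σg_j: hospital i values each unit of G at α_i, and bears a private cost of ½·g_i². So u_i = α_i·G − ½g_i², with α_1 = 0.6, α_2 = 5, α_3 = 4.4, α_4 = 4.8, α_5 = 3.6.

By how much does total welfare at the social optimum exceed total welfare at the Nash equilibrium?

Hospital i's FOC: ∂u_i/∂g_i = α_i − g_i = 0, so g_i* = α_i.
NE contributions = (0.6, 5, 4.4, 4.8, 3.6); G = 18.4.
W^NE = (Σα)·G − ½Σα_i² = 18.4² − ½·80.72 = 298.2.
Planner sets g_i = Σα_j = 18.4 for every i, so G^SO = 5·18.4 = 92.
W^SO = (Σα)·G^SO − ½·5·(Σα)² = (5/2)·18.4² = 846.4.
Deadweight loss = W^SO − W^NE = 548.2.

548.2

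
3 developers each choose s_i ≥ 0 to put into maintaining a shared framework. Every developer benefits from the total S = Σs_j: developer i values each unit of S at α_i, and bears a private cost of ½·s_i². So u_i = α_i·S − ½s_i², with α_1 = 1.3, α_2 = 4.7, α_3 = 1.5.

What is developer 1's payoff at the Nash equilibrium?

8.905

Developer i's FOC: ∂u_i/∂s_i = α_i − s_i = 0, so s_i* = α_i.
NE contributions = (1.3, 4.7, 1.5); S = 7.5.
u_1 = α_1·S − ½·(s_1)² = 1.3·7.5 − ½·1.3² = 8.905.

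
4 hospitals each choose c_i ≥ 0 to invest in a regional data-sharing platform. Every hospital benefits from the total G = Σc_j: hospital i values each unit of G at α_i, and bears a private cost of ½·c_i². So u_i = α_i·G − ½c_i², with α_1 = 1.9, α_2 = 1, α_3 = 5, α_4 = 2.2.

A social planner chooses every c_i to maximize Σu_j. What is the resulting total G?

Planner FOC: ∂(Σu_j)/∂c_i = (Σα_j) − c_i = 0, so c_i^SO = Σα_j = 10.1 for every i; G^SO = 40.4.

40.4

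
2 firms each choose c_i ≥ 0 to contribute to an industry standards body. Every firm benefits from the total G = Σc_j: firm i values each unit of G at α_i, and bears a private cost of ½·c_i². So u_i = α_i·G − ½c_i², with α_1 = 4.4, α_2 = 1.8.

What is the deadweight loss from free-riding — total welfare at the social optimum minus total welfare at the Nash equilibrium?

Firm i's FOC: ∂u_i/∂c_i = α_i − c_i = 0, so c_i* = α_i.
NE contributions = (4.4, 1.8); G = 6.2.
W^NE = (Σα)·G − ½Σα_i² = 6.2² − ½·22.6 = 27.14.
Planner sets c_i = Σα_j = 6.2 for every i, so G^SO = 2·6.2 = 12.4.
W^SO = (Σα)·G^SO − ½·2·(Σα)² = (2/2)·6.2² = 38.44.
Deadweight loss = W^SO − W^NE = 11.3.

11.3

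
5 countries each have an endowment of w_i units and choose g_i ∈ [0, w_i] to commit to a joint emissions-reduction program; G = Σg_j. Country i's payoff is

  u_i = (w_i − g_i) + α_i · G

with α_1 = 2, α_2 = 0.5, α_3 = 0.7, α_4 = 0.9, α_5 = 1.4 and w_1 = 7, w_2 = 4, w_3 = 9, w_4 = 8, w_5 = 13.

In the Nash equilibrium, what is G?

∂u_i/∂g_i = α_i − 1, so country i contributes w_i if α_i > 1, else 0.
α_i > 1 for i ∈ {1, 5}; NE contributions (7, 0, 0, 0, 13), G = 20.

20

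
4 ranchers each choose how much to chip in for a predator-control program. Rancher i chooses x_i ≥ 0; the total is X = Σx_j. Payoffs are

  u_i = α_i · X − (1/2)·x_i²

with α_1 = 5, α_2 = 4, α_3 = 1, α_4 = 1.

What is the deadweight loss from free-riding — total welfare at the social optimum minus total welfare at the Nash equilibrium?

Rancher i's FOC: ∂u_i/∂x_i = α_i − x_i = 0, so x_i* = α_i.
NE contributions = (5, 4, 1, 1); X = 11.
W^NE = (Σα)·X − ½Σα_i² = 11² − ½·43 = 99.5.
Planner sets x_i = Σα_j = 11 for every i, so X^SO = 4·11 = 44.
W^SO = (Σα)·X^SO − ½·4·(Σα)² = (4/2)·11² = 242.
Deadweight loss = W^SO − W^NE = 142.5.

142.5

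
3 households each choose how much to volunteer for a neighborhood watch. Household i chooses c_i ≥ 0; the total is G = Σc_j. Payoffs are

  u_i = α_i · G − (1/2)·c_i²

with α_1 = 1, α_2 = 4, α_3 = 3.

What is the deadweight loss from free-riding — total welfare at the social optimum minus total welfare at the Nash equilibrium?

45

Household i's FOC: ∂u_i/∂c_i = α_i − c_i = 0, so c_i* = α_i.
NE contributions = (1, 4, 3); G = 8.
W^NE = (Σα)·G − ½Σα_i² = 8² − ½·26 = 51.
Planner sets c_i = Σα_j = 8 for every i, so G^SO = 3·8 = 24.
W^SO = (Σα)·G^SO − ½·3·(Σα)² = (3/2)·8² = 96.
Deadweight loss = W^SO − W^NE = 45.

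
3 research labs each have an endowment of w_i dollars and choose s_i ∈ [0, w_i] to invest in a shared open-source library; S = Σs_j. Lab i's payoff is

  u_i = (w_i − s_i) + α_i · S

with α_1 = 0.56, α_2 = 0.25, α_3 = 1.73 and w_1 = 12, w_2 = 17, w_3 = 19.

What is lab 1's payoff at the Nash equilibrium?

∂u_i/∂s_i = α_i − 1, so lab i contributes w_i if α_i > 1, else 0.
α_i > 1 for i ∈ {3}; NE contributions (0, 0, 19), S = 19.
u_1 = (12 − 0) + 0.56·19 = 22.64.

22.64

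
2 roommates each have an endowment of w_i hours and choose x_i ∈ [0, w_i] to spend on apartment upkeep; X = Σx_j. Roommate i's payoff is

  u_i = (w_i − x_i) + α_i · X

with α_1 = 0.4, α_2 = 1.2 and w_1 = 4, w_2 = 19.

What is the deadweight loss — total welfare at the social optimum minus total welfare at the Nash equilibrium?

2.4

∂u_i/∂x_i = α_i − 1, so roommate i contributes w_i if α_i > 1, else 0.
α_i > 1 for i ∈ {2}; NE contributions (0, 19), X = 19.
W^NE = Σw_i − X^NE + (Σα_i)·X^NE = 23 + 0.6·19 = 34.4.
Planner: ∂(Σu_j)/∂x_i = Σα_j − 1 = 0.6 > 0, so everyone contributes w_i; X^SO = 23, W^SO = 23 + 0.6·23 = 36.8.
Deadweight loss = 2.4.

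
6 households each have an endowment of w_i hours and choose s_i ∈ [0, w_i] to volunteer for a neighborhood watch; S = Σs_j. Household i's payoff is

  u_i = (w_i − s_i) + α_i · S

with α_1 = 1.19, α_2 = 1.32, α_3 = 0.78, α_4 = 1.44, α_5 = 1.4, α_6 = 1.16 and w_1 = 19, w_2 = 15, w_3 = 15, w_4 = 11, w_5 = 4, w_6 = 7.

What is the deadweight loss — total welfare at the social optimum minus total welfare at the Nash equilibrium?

∂u_i/∂s_i = α_i − 1, so household i contributes w_i if α_i > 1, else 0.
α_i > 1 for i ∈ {1, 2, 4, 5, 6}; NE contributions (19, 15, 0, 11, 4, 7), S = 56.
W^NE = Σw_i − S^NE + (Σα_i)·S^NE = 71 + 6.29·56 = 423.24.
Planner: ∂(Σu_j)/∂s_i = Σα_j − 1 = 6.29 > 0, so everyone contributes w_i; S^SO = 71, W^SO = 71 + 6.29·71 = 517.59.
Deadweight loss = 94.35.

94.35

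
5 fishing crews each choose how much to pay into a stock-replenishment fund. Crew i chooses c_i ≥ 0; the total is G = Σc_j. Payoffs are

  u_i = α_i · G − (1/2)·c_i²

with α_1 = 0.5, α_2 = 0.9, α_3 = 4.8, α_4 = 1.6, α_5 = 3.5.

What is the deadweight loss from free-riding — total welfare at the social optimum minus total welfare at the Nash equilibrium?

Crew i's FOC: ∂u_i/∂c_i = α_i − c_i = 0, so c_i* = α_i.
NE contributions = (0.5, 0.9, 4.8, 1.6, 3.5); G = 11.3.
W^NE = (Σα)·G − ½Σα_i² = 11.3² − ½·38.91 = 108.235.
Planner sets c_i = Σα_j = 11.3 for every i, so G^SO = 5·11.3 = 56.5.
W^SO = (Σα)·G^SO − ½·5·(Σα)² = (5/2)·11.3² = 319.225.
Deadweight loss = W^SO − W^NE = 210.99.

210.99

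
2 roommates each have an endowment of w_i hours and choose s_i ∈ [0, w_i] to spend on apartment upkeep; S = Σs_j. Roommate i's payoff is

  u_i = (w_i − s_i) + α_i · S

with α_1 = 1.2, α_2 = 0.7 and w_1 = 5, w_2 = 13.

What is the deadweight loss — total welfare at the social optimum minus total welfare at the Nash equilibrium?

11.7

∂u_i/∂s_i = α_i − 1, so roommate i contributes w_i if α_i > 1, else 0.
α_i > 1 for i ∈ {1}; NE contributions (5, 0), S = 5.
W^NE = Σw_i − S^NE + (Σα_i)·S^NE = 18 + 0.9·5 = 22.5.
Planner: ∂(Σu_j)/∂s_i = Σα_j − 1 = 0.9 > 0, so everyone contributes w_i; S^SO = 18, W^SO = 18 + 0.9·18 = 34.2.
Deadweight loss = 11.7.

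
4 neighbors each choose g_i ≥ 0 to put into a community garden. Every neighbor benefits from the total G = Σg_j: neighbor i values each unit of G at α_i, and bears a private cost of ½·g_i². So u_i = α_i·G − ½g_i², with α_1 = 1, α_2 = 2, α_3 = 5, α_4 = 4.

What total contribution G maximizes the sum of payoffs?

Planner FOC: ∂(Σu_j)/∂g_i = (Σα_j) − g_i = 0, so g_i^SO = Σα_j = 12 for every i; G^SO = 48.

48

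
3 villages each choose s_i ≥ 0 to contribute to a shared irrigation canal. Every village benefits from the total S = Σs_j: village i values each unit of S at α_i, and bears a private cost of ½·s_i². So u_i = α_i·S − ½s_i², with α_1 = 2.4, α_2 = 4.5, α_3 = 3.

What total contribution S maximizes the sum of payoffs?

Planner FOC: ∂(Σu_j)/∂s_i = (Σα_j) − s_i = 0, so s_i^SO = Σα_j = 9.9 for every i; S^SO = 29.7.

29.7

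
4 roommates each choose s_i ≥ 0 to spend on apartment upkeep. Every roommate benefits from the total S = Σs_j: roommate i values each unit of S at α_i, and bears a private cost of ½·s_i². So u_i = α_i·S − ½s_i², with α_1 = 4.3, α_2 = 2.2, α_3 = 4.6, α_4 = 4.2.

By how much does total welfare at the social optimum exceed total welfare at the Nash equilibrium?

Roommate i's FOC: ∂u_i/∂s_i = α_i − s_i = 0, so s_i* = α_i.
NE contributions = (4.3, 2.2, 4.6, 4.2); S = 15.3.
W^NE = (Σα)·S − ½Σα_i² = 15.3² − ½·62.13 = 203.025.
Planner sets s_i = Σα_j = 15.3 for every i, so S^SO = 4·15.3 = 61.2.
W^SO = (Σα)·S^SO − ½·4·(Σα)² = (4/2)·15.3² = 468.18.
Deadweight loss = W^SO − W^NE = 265.155.

265.155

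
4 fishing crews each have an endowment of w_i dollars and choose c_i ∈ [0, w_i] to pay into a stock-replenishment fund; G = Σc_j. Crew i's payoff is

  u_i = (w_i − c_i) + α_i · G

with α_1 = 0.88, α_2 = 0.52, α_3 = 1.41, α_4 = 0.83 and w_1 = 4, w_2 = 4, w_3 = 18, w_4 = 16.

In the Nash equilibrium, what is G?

18

∂u_i/∂c_i = α_i − 1, so crew i contributes w_i if α_i > 1, else 0.
α_i > 1 for i ∈ {3}; NE contributions (0, 0, 18, 0), G = 18.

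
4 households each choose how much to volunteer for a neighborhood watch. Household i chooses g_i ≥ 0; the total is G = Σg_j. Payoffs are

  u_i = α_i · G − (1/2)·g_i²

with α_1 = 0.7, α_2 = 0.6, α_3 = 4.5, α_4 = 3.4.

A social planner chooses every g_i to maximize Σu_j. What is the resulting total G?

Planner FOC: ∂(Σu_j)/∂g_i = (Σα_j) − g_i = 0, so g_i^SO = Σα_j = 9.2 for every i; G^SO = 36.8.

36.8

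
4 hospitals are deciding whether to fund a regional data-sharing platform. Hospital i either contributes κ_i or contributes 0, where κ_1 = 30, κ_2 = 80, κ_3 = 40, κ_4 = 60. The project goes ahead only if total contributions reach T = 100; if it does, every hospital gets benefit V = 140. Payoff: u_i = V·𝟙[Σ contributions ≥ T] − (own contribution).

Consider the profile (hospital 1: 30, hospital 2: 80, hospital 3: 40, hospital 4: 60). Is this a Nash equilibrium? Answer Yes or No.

Total = 210 ≥ 100: provided.
Hospital 1 (pledges 30, payoff 110): dropping to 0 → total 180, payoff 140. Profitable deviation.

No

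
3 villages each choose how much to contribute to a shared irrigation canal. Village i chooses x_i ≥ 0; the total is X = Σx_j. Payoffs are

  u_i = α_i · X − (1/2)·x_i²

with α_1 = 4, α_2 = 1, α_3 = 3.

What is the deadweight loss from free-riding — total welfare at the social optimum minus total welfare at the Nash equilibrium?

Village i's FOC: ∂u_i/∂x_i = α_i − x_i = 0, so x_i* = α_i.
NE contributions = (4, 1, 3); X = 8.
W^NE = (Σα)·X − ½Σα_i² = 8² − ½·26 = 51.
Planner sets x_i = Σα_j = 8 for every i, so X^SO = 3·8 = 24.
W^SO = (Σα)·X^SO − ½·3·(Σα)² = (3/2)·8² = 96.
Deadweight loss = W^SO − W^NE = 45.

45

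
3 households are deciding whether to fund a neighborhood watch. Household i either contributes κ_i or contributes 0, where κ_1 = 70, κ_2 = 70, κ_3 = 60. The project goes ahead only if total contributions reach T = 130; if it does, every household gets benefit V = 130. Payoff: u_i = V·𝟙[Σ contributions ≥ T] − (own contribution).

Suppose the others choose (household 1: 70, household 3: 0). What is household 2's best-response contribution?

70

Others' total = 70. Contributing 70 brings total to 140 ≥ 130: gain V − κ_2 = 60.
Best response: 70.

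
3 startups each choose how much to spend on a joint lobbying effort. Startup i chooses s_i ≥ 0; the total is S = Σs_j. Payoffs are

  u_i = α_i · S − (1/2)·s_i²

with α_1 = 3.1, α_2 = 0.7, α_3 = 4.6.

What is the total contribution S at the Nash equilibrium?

Startup i's FOC: ∂u_i/∂s_i = α_i − s_i = 0, so s_i* = α_i.
NE contributions = (3.1, 0.7, 4.6); S = 8.4.

8.4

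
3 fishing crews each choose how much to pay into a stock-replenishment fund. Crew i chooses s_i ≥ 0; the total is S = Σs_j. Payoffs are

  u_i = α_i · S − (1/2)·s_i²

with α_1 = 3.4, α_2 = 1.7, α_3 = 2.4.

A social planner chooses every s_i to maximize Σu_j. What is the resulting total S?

22.5

Planner FOC: ∂(Σu_j)/∂s_i = (Σα_j) − s_i = 0, so s_i^SO = Σα_j = 7.5 for every i; S^SO = 22.5.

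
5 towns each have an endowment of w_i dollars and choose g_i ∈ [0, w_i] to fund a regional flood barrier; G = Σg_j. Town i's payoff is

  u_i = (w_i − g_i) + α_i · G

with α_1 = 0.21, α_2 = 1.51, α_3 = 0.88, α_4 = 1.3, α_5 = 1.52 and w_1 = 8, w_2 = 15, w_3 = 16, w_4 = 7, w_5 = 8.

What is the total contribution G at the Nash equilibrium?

30

∂u_i/∂g_i = α_i − 1, so town i contributes w_i if α_i > 1, else 0.
α_i > 1 for i ∈ {2, 4, 5}; NE contributions (0, 15, 0, 7, 8), G = 30.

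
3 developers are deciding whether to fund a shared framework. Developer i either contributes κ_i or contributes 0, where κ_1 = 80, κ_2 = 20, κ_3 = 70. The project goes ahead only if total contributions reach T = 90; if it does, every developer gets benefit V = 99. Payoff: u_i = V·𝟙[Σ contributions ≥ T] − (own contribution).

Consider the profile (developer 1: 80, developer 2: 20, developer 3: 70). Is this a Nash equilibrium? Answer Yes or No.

No

Total = 170 ≥ 90: provided.
Developer 1 (pledges 80, payoff 19): dropping to 0 → total 90, payoff 99. Profitable deviation.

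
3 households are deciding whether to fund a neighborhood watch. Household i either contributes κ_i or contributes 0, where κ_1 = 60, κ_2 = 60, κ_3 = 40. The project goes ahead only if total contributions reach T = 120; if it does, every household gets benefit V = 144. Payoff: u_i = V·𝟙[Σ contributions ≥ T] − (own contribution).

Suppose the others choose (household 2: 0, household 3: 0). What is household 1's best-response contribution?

Others' total = 0. Even contributing 60 gives 60 < 120: no benefit either way.
Best response: 0.

0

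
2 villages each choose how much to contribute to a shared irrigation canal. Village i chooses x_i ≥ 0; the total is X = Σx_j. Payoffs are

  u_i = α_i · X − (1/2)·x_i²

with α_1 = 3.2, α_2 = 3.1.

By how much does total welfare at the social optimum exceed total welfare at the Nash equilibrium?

Village i's FOC: ∂u_i/∂x_i = α_i − x_i = 0, so x_i* = α_i.
NE contributions = (3.2, 3.1); X = 6.3.
W^NE = (Σα)·X − ½Σα_i² = 6.3² − ½·19.85 = 29.765.
Planner sets x_i = Σα_j = 6.3 for every i, so X^SO = 2·6.3 = 12.6.
W^SO = (Σα)·X^SO − ½·2·(Σα)² = (2/2)·6.3² = 39.69.
Deadweight loss = W^SO − W^NE = 9.925.

9.925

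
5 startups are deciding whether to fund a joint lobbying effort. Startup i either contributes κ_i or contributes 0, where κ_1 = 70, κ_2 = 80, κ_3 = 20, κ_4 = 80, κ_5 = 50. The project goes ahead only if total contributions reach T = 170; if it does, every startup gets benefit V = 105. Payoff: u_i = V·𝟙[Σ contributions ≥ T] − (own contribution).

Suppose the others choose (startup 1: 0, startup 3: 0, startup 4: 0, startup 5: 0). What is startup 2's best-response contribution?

0

Others' total = 0. Even contributing 80 gives 80 < 170: no benefit either way.
Best response: 0.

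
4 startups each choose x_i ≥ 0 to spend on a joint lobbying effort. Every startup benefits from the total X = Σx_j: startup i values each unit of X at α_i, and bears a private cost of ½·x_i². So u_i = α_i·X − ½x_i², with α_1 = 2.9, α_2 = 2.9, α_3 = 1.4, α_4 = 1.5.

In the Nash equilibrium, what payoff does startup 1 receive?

Startup i's FOC: ∂u_i/∂x_i = α_i − x_i = 0, so x_i* = α_i.
NE contributions = (2.9, 2.9, 1.4, 1.5); X = 8.7.
u_1 = α_1·X − ½·(x_1)² = 2.9·8.7 − ½·2.9² = 21.025.

21.025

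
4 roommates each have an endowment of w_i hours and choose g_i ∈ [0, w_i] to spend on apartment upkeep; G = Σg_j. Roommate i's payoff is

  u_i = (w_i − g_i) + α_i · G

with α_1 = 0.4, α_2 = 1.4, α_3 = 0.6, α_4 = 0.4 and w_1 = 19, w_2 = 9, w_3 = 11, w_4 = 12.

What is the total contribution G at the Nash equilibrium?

9

∂u_i/∂g_i = α_i − 1, so roommate i contributes w_i if α_i > 1, else 0.
α_i > 1 for i ∈ {2}; NE contributions (0, 9, 0, 0), G = 9.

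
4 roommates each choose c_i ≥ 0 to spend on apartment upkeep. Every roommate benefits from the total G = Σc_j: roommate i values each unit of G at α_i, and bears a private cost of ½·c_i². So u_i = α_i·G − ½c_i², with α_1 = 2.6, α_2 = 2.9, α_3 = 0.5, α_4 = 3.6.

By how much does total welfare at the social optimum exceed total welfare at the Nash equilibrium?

Roommate i's FOC: ∂u_i/∂c_i = α_i − c_i = 0, so c_i* = α_i.
NE contributions = (2.6, 2.9, 0.5, 3.6); G = 9.6.
W^NE = (Σα)·G − ½Σα_i² = 9.6² − ½·28.38 = 77.97.
Planner sets c_i = Σα_j = 9.6 for every i, so G^SO = 4·9.6 = 38.4.
W^SO = (Σα)·G^SO − ½·4·(Σα)² = (4/2)·9.6² = 184.32.
Deadweight loss = W^SO − W^NE = 106.35.

106.35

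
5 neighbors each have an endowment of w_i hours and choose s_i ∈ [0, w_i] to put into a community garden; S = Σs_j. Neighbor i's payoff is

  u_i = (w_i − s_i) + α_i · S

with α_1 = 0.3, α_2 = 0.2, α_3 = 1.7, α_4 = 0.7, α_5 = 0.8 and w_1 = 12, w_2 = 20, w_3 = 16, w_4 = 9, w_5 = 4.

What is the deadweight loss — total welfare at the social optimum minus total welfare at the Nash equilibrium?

121.5

∂u_i/∂s_i = α_i − 1, so neighbor i contributes w_i if α_i > 1, else 0.
α_i > 1 for i ∈ {3}; NE contributions (0, 0, 16, 0, 0), S = 16.
W^NE = Σw_i − S^NE + (Σα_i)·S^NE = 61 + 2.7·16 = 104.2.
Planner: ∂(Σu_j)/∂s_i = Σα_j − 1 = 2.7 > 0, so everyone contributes w_i; S^SO = 61, W^SO = 61 + 2.7·61 = 225.7.
Deadweight loss = 121.5.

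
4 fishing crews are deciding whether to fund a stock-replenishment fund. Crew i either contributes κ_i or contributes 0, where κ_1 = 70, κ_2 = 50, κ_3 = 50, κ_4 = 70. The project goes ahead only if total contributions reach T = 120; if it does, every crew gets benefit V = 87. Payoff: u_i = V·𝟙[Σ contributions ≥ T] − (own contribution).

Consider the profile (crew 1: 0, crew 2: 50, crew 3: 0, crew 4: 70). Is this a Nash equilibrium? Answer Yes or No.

Yes

Total = 120 ≥ 120: provided.
Crew 1 (pledges 0, payoff 87): pledging 70 → total 190, payoff 17. No gain.
Crew 2 (pledges 50, payoff 37): dropping to 0 → total 70, payoff 0. No gain.
Crew 3 (pledges 0, payoff 87): pledging 50 → total 170, payoff 37. No gain.
Crew 4 (pledges 70, payoff 17): dropping to 0 → total 50, payoff 0. No gain.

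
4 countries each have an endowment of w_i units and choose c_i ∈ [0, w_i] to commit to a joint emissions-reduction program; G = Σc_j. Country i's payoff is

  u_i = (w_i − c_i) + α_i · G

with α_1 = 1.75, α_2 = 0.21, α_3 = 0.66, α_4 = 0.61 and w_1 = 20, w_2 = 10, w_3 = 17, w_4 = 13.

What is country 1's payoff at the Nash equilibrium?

∂u_i/∂c_i = α_i − 1, so country i contributes w_i if α_i > 1, else 0.
α_i > 1 for i ∈ {1}; NE contributions (20, 0, 0, 0), G = 20.
u_1 = (20 − 20) + 1.75·20 = 35.

35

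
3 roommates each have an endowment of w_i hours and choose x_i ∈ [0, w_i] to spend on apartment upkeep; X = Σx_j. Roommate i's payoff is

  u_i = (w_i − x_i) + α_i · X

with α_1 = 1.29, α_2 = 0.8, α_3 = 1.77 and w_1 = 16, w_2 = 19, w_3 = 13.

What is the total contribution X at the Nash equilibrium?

∂u_i/∂x_i = α_i − 1, so roommate i contributes w_i if α_i > 1, else 0.
α_i > 1 for i ∈ {1, 3}; NE contributions (16, 0, 13), X = 29.

29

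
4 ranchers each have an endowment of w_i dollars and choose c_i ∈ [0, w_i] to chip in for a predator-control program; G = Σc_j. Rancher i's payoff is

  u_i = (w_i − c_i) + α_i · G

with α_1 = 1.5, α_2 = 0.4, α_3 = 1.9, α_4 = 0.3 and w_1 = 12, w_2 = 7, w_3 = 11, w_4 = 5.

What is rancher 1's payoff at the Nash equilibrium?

∂u_i/∂c_i = α_i − 1, so rancher i contributes w_i if α_i > 1, else 0.
α_i > 1 for i ∈ {1, 3}; NE contributions (12, 0, 11, 0), G = 23.
u_1 = (12 − 12) + 1.5·23 = 34.5.

34.5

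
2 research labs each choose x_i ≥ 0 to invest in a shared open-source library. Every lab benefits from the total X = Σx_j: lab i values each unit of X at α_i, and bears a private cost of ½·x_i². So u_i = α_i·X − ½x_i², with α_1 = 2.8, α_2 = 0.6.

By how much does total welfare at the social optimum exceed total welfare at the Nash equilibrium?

4.1

Lab i's FOC: ∂u_i/∂x_i = α_i − x_i = 0, so x_i* = α_i.
NE contributions = (2.8, 0.6); X = 3.4.
W^NE = (Σα)·X − ½Σα_i² = 3.4² − ½·8.2 = 7.46.
Planner sets x_i = Σα_j = 3.4 for every i, so X^SO = 2·3.4 = 6.8.
W^SO = (Σα)·X^SO − ½·2·(Σα)² = (2/2)·3.4² = 11.56.
Deadweight loss = W^SO − W^NE = 4.1.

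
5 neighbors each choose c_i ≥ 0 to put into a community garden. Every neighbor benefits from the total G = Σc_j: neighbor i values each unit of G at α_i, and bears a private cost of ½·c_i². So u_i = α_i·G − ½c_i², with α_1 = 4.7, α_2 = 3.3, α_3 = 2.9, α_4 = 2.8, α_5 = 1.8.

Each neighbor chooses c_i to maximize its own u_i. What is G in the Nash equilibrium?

15.5

Neighbor i's FOC: ∂u_i/∂c_i = α_i − c_i = 0, so c_i* = α_i.
NE contributions = (4.7, 3.3, 2.9, 2.8, 1.8); G = 15.5.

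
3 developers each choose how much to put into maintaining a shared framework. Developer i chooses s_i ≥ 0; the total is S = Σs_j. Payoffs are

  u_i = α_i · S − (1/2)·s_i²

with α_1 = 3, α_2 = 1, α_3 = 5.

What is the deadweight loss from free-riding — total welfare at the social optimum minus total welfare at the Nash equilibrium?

58

Developer i's FOC: ∂u_i/∂s_i = α_i − s_i = 0, so s_i* = α_i.
NE contributions = (3, 1, 5); S = 9.
W^NE = (Σα)·S − ½Σα_i² = 9² − ½·35 = 63.5.
Planner sets s_i = Σα_j = 9 for every i, so S^SO = 3·9 = 27.
W^SO = (Σα)·S^SO − ½·3·(Σα)² = (3/2)·9² = 121.5.
Deadweight loss = W^SO − W^NE = 58.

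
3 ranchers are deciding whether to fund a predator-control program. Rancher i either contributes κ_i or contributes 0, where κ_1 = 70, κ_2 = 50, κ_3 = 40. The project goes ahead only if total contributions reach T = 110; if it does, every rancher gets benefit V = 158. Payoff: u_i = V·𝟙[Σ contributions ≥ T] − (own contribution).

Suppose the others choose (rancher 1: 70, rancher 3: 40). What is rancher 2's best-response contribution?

0

Others' total = 110 ≥ 110; contributing adds cost 50 for no extra benefit.
Best response: 0.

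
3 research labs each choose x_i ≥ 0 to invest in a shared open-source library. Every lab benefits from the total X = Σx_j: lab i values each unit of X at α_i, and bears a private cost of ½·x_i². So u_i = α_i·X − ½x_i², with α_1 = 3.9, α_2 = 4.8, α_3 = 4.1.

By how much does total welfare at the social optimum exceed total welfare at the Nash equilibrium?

Lab i's FOC: ∂u_i/∂x_i = α_i − x_i = 0, so x_i* = α_i.
NE contributions = (3.9, 4.8, 4.1); X = 12.8.
W^NE = (Σα)·X − ½Σα_i² = 12.8² − ½·55.06 = 136.31.
Planner sets x_i = Σα_j = 12.8 for every i, so X^SO = 3·12.8 = 38.4.
W^SO = (Σα)·X^SO − ½·3·(Σα)² = (3/2)·12.8² = 245.76.
Deadweight loss = W^SO − W^NE = 109.45.

109.45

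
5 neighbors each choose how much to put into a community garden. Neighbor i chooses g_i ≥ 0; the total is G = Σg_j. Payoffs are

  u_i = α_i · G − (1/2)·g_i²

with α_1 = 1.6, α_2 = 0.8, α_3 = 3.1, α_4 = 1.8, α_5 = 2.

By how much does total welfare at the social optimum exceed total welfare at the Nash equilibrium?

139.76

Neighbor i's FOC: ∂u_i/∂g_i = α_i − g_i = 0, so g_i* = α_i.
NE contributions = (1.6, 0.8, 3.1, 1.8, 2); G = 9.3.
W^NE = (Σα)·G − ½Σα_i² = 9.3² − ½·20.05 = 76.465.
Planner sets g_i = Σα_j = 9.3 for every i, so G^SO = 5·9.3 = 46.5.
W^SO = (Σα)·G^SO − ½·5·(Σα)² = (5/2)·9.3² = 216.225.
Deadweight loss = W^SO − W^NE = 139.76.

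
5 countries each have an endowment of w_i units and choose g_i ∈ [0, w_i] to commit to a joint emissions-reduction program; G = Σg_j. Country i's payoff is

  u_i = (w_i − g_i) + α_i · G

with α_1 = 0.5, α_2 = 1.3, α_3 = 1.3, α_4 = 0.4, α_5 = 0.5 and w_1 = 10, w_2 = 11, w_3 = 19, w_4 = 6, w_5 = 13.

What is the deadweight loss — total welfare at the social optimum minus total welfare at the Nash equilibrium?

87

∂u_i/∂g_i = α_i − 1, so country i contributes w_i if α_i > 1, else 0.
α_i > 1 for i ∈ {2, 3}; NE contributions (0, 11, 19, 0, 0), G = 30.
W^NE = Σw_i − G^NE + (Σα_i)·G^NE = 59 + 3·30 = 149.
Planner: ∂(Σu_j)/∂g_i = Σα_j − 1 = 3 > 0, so everyone contributes w_i; G^SO = 59, W^SO = 59 + 3·59 = 236.
Deadweight loss = 87.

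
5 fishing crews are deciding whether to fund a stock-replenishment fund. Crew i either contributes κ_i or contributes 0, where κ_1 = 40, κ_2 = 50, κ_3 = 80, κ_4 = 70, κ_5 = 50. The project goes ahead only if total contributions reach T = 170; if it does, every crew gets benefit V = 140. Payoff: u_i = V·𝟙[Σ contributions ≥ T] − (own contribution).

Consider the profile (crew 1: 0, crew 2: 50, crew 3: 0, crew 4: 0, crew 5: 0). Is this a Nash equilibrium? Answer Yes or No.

Total = 50 < 170: not provided.
Crew 1 (pledges 0, payoff 0): pledging 40 → total 90, payoff -40. No gain.
Crew 2 (pledges 50, payoff -50): dropping to 0 → total 0, payoff 0. Profitable deviation.

No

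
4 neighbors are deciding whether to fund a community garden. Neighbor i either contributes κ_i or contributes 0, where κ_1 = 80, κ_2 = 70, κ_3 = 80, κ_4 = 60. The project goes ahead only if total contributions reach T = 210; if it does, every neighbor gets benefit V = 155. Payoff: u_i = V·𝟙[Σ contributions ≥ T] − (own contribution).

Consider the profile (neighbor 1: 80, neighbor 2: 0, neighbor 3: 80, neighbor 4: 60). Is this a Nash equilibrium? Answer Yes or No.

Yes

Total = 220 ≥ 210: provided.
Neighbor 1 (pledges 80, payoff 75): dropping to 0 → total 140, payoff 0. No gain.
Neighbor 2 (pledges 0, payoff 155): pledging 70 → total 290, payoff 85. No gain.
Neighbor 3 (pledges 80, payoff 75): dropping to 0 → total 140, payoff 0. No gain.
Neighbor 4 (pledges 60, payoff 95): dropping to 0 → total 160, payoff 0. No gain.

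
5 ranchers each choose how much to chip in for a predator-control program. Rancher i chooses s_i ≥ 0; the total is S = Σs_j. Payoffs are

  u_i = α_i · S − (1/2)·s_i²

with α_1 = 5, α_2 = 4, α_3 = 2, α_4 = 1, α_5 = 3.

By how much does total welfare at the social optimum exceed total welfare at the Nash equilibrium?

365

Rancher i's FOC: ∂u_i/∂s_i = α_i − s_i = 0, so s_i* = α_i.
NE contributions = (5, 4, 2, 1, 3); S = 15.
W^NE = (Σα)·S − ½Σα_i² = 15² − ½·55 = 197.5.
Planner sets s_i = Σα_j = 15 for every i, so S^SO = 5·15 = 75.
W^SO = (Σα)·S^SO − ½·5·(Σα)² = (5/2)·15² = 562.5.
Deadweight loss = W^SO − W^NE = 365.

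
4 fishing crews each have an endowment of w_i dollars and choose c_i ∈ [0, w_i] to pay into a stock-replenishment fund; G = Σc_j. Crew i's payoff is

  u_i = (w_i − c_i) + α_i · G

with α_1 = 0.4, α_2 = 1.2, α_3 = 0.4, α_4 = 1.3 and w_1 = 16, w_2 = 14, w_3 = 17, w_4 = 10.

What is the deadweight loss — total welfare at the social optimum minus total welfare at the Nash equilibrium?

∂u_i/∂c_i = α_i − 1, so crew i contributes w_i if α_i > 1, else 0.
α_i > 1 for i ∈ {2, 4}; NE contributions (0, 14, 0, 10), G = 24.
W^NE = Σw_i − G^NE + (Σα_i)·G^NE = 57 + 2.3·24 = 112.2.
Planner: ∂(Σu_j)/∂c_i = Σα_j − 1 = 2.3 > 0, so everyone contributes w_i; G^SO = 57, W^SO = 57 + 2.3·57 = 188.1.
Deadweight loss = 75.9.

75.9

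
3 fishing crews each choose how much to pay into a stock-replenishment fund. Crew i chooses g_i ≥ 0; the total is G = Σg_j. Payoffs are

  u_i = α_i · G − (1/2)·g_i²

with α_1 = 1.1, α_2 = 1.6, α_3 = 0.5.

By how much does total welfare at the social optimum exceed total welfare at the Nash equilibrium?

Crew i's FOC: ∂u_i/∂g_i = α_i − g_i = 0, so g_i* = α_i.
NE contributions = (1.1, 1.6, 0.5); G = 3.2.
W^NE = (Σα)·G − ½Σα_i² = 3.2² − ½·4.02 = 8.23.
Planner sets g_i = Σα_j = 3.2 for every i, so G^SO = 3·3.2 = 9.6.
W^SO = (Σα)·G^SO − ½·3·(Σα)² = (3/2)·3.2² = 15.36.
Deadweight loss = W^SO − W^NE = 7.13.

7.13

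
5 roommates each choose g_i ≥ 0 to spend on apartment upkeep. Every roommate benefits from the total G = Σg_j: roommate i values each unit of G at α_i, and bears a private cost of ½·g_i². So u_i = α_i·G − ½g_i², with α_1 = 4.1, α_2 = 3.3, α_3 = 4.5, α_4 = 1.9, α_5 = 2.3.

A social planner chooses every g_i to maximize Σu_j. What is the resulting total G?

Planner FOC: ∂(Σu_j)/∂g_i = (Σα_j) − g_i = 0, so g_i^SO = Σα_j = 16.1 for every i; G^SO = 80.5.

80.5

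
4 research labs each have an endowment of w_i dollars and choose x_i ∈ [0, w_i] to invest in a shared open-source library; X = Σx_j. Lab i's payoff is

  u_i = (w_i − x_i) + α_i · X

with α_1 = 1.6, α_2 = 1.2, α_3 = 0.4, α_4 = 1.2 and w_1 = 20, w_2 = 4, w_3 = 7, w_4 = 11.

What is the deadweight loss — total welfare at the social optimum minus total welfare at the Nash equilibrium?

∂u_i/∂x_i = α_i − 1, so lab i contributes w_i if α_i > 1, else 0.
α_i > 1 for i ∈ {1, 2, 4}; NE contributions (20, 4, 0, 11), X = 35.
W^NE = Σw_i − X^NE + (Σα_i)·X^NE = 42 + 3.4·35 = 161.
Planner: ∂(Σu_j)/∂x_i = Σα_j − 1 = 3.4 > 0, so everyone contributes w_i; X^SO = 42, W^SO = 42 + 3.4·42 = 184.8.
Deadweight loss = 23.8.

23.8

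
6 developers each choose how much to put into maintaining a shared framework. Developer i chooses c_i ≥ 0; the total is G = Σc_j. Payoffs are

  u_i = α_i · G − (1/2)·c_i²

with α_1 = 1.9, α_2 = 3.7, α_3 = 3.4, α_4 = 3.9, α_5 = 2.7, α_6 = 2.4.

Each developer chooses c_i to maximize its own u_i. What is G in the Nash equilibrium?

18

Developer i's FOC: ∂u_i/∂c_i = α_i − c_i = 0, so c_i* = α_i.
NE contributions = (1.9, 3.7, 3.4, 3.9, 2.7, 2.4); G = 18.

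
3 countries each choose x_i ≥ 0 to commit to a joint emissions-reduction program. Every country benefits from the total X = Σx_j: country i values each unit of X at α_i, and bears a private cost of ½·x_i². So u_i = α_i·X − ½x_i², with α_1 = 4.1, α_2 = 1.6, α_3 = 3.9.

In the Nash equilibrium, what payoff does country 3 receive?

29.835

Country i's FOC: ∂u_i/∂x_i = α_i − x_i = 0, so x_i* = α_i.
NE contributions = (4.1, 1.6, 3.9); X = 9.6.
u_3 = α_3·X − ½·(x_3)² = 3.9·9.6 − ½·3.9² = 29.835.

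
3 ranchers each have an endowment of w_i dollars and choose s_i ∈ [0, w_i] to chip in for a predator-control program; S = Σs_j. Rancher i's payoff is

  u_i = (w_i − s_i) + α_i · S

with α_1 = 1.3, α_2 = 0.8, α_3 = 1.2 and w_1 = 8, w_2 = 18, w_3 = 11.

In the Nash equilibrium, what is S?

∂u_i/∂s_i = α_i − 1, so rancher i contributes w_i if α_i > 1, else 0.
α_i > 1 for i ∈ {1, 3}; NE contributions (8, 0, 11), S = 19.

19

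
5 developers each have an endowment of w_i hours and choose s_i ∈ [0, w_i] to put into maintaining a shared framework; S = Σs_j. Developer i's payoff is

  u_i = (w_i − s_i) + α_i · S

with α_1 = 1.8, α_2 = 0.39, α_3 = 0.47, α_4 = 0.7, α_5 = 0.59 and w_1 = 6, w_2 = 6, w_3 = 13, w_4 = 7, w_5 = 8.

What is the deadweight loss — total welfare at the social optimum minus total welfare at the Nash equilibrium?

∂u_i/∂s_i = α_i − 1, so developer i contributes w_i if α_i > 1, else 0.
α_i > 1 for i ∈ {1}; NE contributions (6, 0, 0, 0, 0), S = 6.
W^NE = Σw_i − S^NE + (Σα_i)·S^NE = 40 + 2.95·6 = 57.7.
Planner: ∂(Σu_j)/∂s_i = Σα_j − 1 = 2.95 > 0, so everyone contributes w_i; S^SO = 40, W^SO = 40 + 2.95·40 = 158.
Deadweight loss = 100.3.

100.3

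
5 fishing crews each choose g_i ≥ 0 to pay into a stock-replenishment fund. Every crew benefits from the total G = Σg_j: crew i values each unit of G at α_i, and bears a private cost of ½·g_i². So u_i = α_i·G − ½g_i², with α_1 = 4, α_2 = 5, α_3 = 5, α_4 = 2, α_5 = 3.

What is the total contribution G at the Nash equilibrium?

19

Crew i's FOC: ∂u_i/∂g_i = α_i − g_i = 0, so g_i* = α_i.
NE contributions = (4, 5, 5, 2, 3); G = 19.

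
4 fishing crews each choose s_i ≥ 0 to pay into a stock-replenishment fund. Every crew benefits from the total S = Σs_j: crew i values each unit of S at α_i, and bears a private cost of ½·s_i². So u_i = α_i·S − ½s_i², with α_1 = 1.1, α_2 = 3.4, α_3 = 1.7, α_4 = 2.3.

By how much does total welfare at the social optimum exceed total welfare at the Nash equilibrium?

Crew i's FOC: ∂u_i/∂s_i = α_i − s_i = 0, so s_i* = α_i.
NE contributions = (1.1, 3.4, 1.7, 2.3); S = 8.5.
W^NE = (Σα)·S − ½Σα_i² = 8.5² − ½·20.95 = 61.775.
Planner sets s_i = Σα_j = 8.5 for every i, so S^SO = 4·8.5 = 34.
W^SO = (Σα)·S^SO − ½·4·(Σα)² = (4/2)·8.5² = 144.5.
Deadweight loss = W^SO − W^NE = 82.725.

82.725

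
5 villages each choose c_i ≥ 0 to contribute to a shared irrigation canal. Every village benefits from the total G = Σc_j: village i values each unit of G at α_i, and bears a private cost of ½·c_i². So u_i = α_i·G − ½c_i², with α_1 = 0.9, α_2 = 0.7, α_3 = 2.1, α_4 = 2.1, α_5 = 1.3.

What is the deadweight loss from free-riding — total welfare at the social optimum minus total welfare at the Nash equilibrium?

81.52

Village i's FOC: ∂u_i/∂c_i = α_i − c_i = 0, so c_i* = α_i.
NE contributions = (0.9, 0.7, 2.1, 2.1, 1.3); G = 7.1.
W^NE = (Σα)·G − ½Σα_i² = 7.1² − ½·11.81 = 44.505.
Planner sets c_i = Σα_j = 7.1 for every i, so G^SO = 5·7.1 = 35.5.
W^SO = (Σα)·G^SO − ½·5·(Σα)² = (5/2)·7.1² = 126.025.
Deadweight loss = W^SO − W^NE = 81.52.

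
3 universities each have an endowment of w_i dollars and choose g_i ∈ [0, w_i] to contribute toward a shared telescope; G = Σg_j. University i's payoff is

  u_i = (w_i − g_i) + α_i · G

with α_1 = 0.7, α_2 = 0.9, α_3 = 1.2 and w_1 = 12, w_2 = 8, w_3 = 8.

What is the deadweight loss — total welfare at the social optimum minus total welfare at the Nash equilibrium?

36

∂u_i/∂g_i = α_i − 1, so university i contributes w_i if α_i > 1, else 0.
α_i > 1 for i ∈ {3}; NE contributions (0, 0, 8), G = 8.
W^NE = Σw_i − G^NE + (Σα_i)·G^NE = 28 + 1.8·8 = 42.4.
Planner: ∂(Σu_j)/∂g_i = Σα_j − 1 = 1.8 > 0, so everyone contributes w_i; G^SO = 28, W^SO = 28 + 1.8·28 = 78.4.
Deadweight loss = 36.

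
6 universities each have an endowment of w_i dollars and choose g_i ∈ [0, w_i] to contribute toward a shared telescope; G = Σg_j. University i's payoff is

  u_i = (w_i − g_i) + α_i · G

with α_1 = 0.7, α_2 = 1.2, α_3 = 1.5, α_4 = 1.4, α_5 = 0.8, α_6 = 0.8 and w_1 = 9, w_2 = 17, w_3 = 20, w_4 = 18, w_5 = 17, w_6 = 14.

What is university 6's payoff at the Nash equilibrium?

∂u_i/∂g_i = α_i − 1, so university i contributes w_i if α_i > 1, else 0.
α_i > 1 for i ∈ {2, 3, 4}; NE contributions (0, 17, 20, 18, 0, 0), G = 55.
u_6 = (14 − 0) + 0.8·55 = 58.

58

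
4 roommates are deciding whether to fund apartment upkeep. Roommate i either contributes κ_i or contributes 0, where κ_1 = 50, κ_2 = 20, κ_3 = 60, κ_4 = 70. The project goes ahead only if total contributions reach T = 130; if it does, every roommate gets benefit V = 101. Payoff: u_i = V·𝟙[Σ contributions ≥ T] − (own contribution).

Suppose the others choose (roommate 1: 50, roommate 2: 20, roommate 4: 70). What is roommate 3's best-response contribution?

0

Others' total = 140 ≥ 130; contributing adds cost 60 for no extra benefit.
Best response: 0.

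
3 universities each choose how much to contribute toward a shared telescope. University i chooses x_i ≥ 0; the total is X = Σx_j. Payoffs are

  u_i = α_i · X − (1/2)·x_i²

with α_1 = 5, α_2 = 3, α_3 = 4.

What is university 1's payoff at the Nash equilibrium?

University i's FOC: ∂u_i/∂x_i = α_i − x_i = 0, so x_i* = α_i.
NE contributions = (5, 3, 4); X = 12.
u_1 = α_1·X − ½·(x_1)² = 5·12 − ½·5² = 47.5.

47.5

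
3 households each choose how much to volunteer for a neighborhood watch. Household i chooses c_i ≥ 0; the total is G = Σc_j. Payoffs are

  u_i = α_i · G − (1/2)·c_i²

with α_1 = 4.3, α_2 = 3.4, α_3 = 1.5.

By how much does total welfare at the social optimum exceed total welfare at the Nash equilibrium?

Household i's FOC: ∂u_i/∂c_i = α_i − c_i = 0, so c_i* = α_i.
NE contributions = (4.3, 3.4, 1.5); G = 9.2.
W^NE = (Σα)·G − ½Σα_i² = 9.2² − ½·32.3 = 68.49.
Planner sets c_i = Σα_j = 9.2 for every i, so G^SO = 3·9.2 = 27.6.
W^SO = (Σα)·G^SO − ½·3·(Σα)² = (3/2)·9.2² = 126.96.
Deadweight loss = W^SO − W^NE = 58.47.

58.47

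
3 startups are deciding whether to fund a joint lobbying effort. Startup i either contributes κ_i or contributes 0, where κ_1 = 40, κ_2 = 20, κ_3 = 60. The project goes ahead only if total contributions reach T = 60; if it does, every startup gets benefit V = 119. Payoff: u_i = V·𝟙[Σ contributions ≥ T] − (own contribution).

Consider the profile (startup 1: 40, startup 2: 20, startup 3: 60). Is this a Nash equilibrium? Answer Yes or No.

Total = 120 ≥ 60: provided.
Startup 1 (pledges 40, payoff 79): dropping to 0 → total 80, payoff 119. Profitable deviation.

No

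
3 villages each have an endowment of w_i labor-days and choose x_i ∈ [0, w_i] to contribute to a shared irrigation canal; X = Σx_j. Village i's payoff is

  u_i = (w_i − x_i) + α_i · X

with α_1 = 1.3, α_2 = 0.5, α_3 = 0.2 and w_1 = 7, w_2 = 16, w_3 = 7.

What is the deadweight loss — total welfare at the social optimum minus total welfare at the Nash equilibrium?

∂u_i/∂x_i = α_i − 1, so village i contributes w_i if α_i > 1, else 0.
α_i > 1 for i ∈ {1}; NE contributions (7, 0, 0), X = 7.
W^NE = Σw_i − X^NE + (Σα_i)·X^NE = 30 + 1·7 = 37.
Planner: ∂(Σu_j)/∂x_i = Σα_j − 1 = 1 > 0, so everyone contributes w_i; X^SO = 30, W^SO = 30 + 1·30 = 60.
Deadweight loss = 23.

23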